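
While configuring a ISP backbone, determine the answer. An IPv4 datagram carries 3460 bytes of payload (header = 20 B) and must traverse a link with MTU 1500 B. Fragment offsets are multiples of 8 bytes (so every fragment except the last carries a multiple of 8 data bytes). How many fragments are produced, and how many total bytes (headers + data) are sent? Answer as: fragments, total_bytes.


Max data per non-final fragment = floor((MTU - header)/8)*8 = floor((1500 - 20)/8)*8 = floor(1480/8)*8 = 1480 B
Final fragment needs no 8-byte alignment: it can carry up to MTU - header = 1480 B
Non-final fragments needed = ceil((payload - 1480) / 1480) = ceil(1980/1480) = ceil(1.3378) = 2
Number of fragments = 2 + 1 = 3
Fragment sizes (data): 2 * 1480 B + 500 B (last, 500 <= 1480 OK)
Total bytes sent = payload + n_frags * header = 3460 + 3*20 = 3460 + 60 = 3520 B

3, 3520


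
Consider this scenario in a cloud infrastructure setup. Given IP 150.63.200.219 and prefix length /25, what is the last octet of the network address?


Given: IP = 150.63.200.219, prefix = /25
Subnet mask = 255.255.255.128
Last octet of IP: 219
Last octet of mask: 128
Network last octet = 219 AND 128 = 128

128


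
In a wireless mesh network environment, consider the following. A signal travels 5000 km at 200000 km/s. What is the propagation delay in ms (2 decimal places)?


Given: distance = 5000 km, speed = 200000 km/s
Delay = distance / speed = 5000 / 200000 seconds
Delay in ms = 5000 * 1000 / 200000
Delay = 25.0000 ms
Rounded to 2 dp = 25.00 ms

25.00


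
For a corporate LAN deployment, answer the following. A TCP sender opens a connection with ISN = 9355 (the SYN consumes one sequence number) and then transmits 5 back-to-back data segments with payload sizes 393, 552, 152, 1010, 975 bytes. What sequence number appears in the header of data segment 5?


The SYN occupies sequence number ISN = 9355, so the first data byte is ISN + 1 = 9356.
SEQ of data segment i = (ISN + 1) + sum of payload sizes of segments 1..i-1.
Segment 1: SEQ = 9356, payload = 393 bytes
Segment 2: SEQ = 9749, payload = 552 bytes
Segment 3: SEQ = 10301, payload = 152 bytes
Segment 4: SEQ = 10453, payload = 1010 bytes
Segment 5: SEQ = 11463, payload = 975 bytes
SEQ of segment 5 = 9356 + 393 + 552 + 152 + 1010 = 11463

11463


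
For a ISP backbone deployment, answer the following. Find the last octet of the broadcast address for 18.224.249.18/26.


Given: IP = 18.224.249.18, prefix = /26
Host bits = 32 - 26 = 6
Network last octet = 18 AND mask = 0
Host part size = 2^6 - 1 = 63
Broadcast last octet = 0 OR 63 = 63

63


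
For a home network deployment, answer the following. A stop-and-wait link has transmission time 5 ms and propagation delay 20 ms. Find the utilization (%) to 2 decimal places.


Given: Ttrans = 5 ms, Tprop = 20 ms
RTT = 2 * Tprop = 2 * 20 = 40 ms
U = Ttrans / (Ttrans + RTT)
U = 5 / (5 + 40)
U = 5 / 45 = 0.111111
U% = 11.11%

11.11


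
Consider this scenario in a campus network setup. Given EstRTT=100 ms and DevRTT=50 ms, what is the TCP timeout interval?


Given: EstRTT = 100 ms, DevRTT = 50 ms
Timeout = EstRTT + 4 * DevRTT
4 * DevRTT = 4 * 50 = 200
Timeout = 100 + 200 = 300 ms

300


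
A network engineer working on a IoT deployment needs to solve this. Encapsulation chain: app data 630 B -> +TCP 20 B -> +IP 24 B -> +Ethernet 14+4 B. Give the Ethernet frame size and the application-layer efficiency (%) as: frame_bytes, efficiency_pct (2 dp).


TCP segment = 630 + 20 = 650 B
IP packet = 650 + 24 = 674 B
Ethernet frame = 674 + 14 + 4 = 692 B
Efficiency = app / frame = 630 / 692 = 0.910405 = 91.0405% -> 91.04% (2 dp)

692, 91.04


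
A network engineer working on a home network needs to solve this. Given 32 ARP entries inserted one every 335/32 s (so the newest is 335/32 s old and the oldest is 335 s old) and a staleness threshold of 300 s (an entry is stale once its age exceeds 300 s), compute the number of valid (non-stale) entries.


Ages are k * 335/32 s for k = 1..32 (spacing = 10.4688 s).
Entry k is valid iff k * 335/32 <= 300 iff k <= 32 * 300 / 335 = 28.6567
n_valid = floor(28.6567) = 28
(n_stale = 32 - 28 = 4)

28


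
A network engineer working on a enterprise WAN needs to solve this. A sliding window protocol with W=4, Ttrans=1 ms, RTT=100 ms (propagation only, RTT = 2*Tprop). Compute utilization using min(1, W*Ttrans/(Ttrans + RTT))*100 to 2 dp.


Given: W = 4, Ttrans = 1 ms, RTT = 100 ms (= 2 * Tprop, Tprop = 50 ms)
Cycle time = Ttrans + RTT = 1 + 100 = 101 ms (first packet sent until its ACK returns)
W * Ttrans = 4 * 1 = 4 ms of sending per cycle
W * Ttrans / (Ttrans + RTT) = 4 / 101 = 0.039604
U = min(1, 0.039604) = 0.039604
U% = 3.96%

3.96


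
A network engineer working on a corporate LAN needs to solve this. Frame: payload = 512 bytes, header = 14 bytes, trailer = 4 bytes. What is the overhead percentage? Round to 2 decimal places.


Given: payload = 512 B, header = 14 B, trailer = 4 B
Overhead bytes = header + trailer = 14 + 4 = 18
Total frame = payload + overhead = 512 + 18 = 530
Overhead % = 18 / 530 * 100 = 3.3962% -> 3.40% (2 dp)

3.40


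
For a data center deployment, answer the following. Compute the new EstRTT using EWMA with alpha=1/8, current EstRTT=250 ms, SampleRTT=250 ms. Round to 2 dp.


Given: EstRTT = 250 ms, SampleRTT = 250 ms, alpha = 1/8
New EstRTT = (1 - alpha) * EstRTT + alpha * SampleRTT
(7/8) * 250 = 218.75
(1/8) * 250 = 31.25
New EstRTT = 218.75 + 31.25 = 250 ms -> 250.00 ms (2 dp)

250.00


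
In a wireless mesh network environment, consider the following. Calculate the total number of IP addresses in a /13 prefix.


Given: CIDR prefix /13
Host bits = 32 - 13 = 19
Total addresses = 2^19 = 524288

524288


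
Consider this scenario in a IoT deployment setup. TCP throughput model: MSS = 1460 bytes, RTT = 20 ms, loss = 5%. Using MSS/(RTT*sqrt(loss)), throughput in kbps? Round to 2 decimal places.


Given: MSS = 1460 bytes, RTT = 20 ms, loss = 5%
RTT in seconds = 20 / 1000 = 0.02
Loss rate = 5% = 0.05
sqrt(loss) = sqrt(0.05) = 0.223606797750
Throughput (bytes/s) = 1460 / (0.02 * 0.223606797750) = 326465.9247
Throughput (kbps) = 326465.9247 * 8 / 1000 = 2611.727398 -> 2611.73 kbps (2 dp)

2611.73


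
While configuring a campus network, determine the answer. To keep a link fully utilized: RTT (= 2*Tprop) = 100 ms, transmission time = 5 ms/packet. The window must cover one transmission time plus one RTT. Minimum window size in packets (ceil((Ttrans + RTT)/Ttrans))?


Given: Ttrans = 5 ms, RTT = 100 ms (= 2 * Tprop, Tprop = 50 ms)
Time until first ACK returns = Ttrans + RTT = 5 + 100 = 105 ms
Need W * Ttrans >= Ttrans + RTT  ->  W >= (Ttrans + RTT) / Ttrans
(Ttrans + RTT) / Ttrans = 105 / 5 = 21
W_min = ceil(21) = 21

21


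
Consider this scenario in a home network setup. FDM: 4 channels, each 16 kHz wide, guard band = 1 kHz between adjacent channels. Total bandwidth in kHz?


Given: 4 channels, 16 kHz each, guard = 1 kHz
Channel bandwidth = 4 * 16 = 64 kHz
Guard bands = 3 gaps * 1 kHz = 3 kHz
Total = 64 + 3 = 67 kHz

67


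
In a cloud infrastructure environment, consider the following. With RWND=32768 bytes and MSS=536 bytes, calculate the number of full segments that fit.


Given: RWND = 32768 bytes, MSS = 536 bytes
Full segments = floor(RWND / MSS)
Full segments = floor(32768 / 536)
Full segments = floor(61.1343) = 61

61


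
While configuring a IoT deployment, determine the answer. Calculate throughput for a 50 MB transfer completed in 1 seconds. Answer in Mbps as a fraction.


Given: file = 50 MB, time = 1 s
File in Mb = 50 * 8 = 400 Mb
Throughput = 400 / 1 Mbps
Throughput = 400 Mbps

400


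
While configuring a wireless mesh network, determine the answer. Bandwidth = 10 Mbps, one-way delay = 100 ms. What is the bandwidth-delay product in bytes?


Given: bandwidth = 10 Mbps, delay = 100 ms
BDP in bits = 10 * 10^6 * 100 / 1000
BDP in bits = 1000000
BDP in bytes = 1000000 / 8 = 125000

125000


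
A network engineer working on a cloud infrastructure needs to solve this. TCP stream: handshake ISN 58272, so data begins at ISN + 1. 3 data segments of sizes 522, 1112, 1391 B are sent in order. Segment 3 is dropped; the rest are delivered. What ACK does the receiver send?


SYN uses sequence number 58272; first data byte = ISN + 1 = 58273.
Segment 1: SEQ = 58273, len = 522 B, covers [58273, 58794]
Segment 2: SEQ = 58795, len = 1112 B, covers [58795, 59906]
Segment 3: SEQ = 59907, len = 1391 B, covers [59907, 61297] [LOST]
In-order data received: bytes [58273, 59906] (segments 1..2).
Segment 3 missing -> gap begins at byte 59907.
Cumulative ACK = next expected in-order byte = 58273 + 522 + 1112 = 59907

59907


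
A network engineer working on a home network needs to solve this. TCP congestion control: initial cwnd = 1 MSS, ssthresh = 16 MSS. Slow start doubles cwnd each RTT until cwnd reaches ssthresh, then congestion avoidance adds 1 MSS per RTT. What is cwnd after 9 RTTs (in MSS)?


RTT 0: cwnd = 1 MSS (initial)
RTT 1: cwnd = 2 MSS (slow start, doubled)
RTT 2: cwnd = 4 MSS (slow start, doubled)
RTT 3: cwnd = 8 MSS (slow start, doubled)
RTT 4: cwnd = 16 MSS (slow start, doubled)
RTT 5: cwnd = 17 MSS (congestion avoidance, +1)
RTT 6: cwnd = 18 MSS (congestion avoidance, +1)
RTT 7: cwnd = 19 MSS (congestion avoidance, +1)
RTT 8: cwnd = 20 MSS (congestion avoidance, +1)
RTT 9: cwnd = 21 MSS (congestion avoidance, +1)

21


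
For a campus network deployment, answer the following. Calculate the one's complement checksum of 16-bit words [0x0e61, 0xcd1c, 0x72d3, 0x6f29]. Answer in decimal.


Given words: [0x0e61, 0xcd1c, 0x72d3, 0x6f29]
Step 1: Sum all words
Raw sum = 3681 + 52508 + 29395 + 28457 = 114041
Step 2: Fold carry: (48505 + 1) = 48506
One's complement = ~48506 & 0xFFFF = 17029

17029


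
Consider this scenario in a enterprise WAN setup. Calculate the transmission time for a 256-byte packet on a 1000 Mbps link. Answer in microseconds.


Given: packet = 256 bytes, bandwidth = 1000 Mbps
Packet in bits = 256 * 8 = 2048 bits
Bandwidth = 1000 * 10^6 = 1000000000 bps
Time = 2048 / 1000000000 seconds
Time in us = 2048 * 10^6 / 1000000000 = 2.048

2.048


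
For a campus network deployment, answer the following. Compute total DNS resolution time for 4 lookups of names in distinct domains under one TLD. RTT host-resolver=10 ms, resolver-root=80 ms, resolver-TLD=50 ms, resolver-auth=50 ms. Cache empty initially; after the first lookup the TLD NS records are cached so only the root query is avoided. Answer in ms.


Lookup 1 (cold cache): local + root + TLD + auth = 10 + 80 + 50 + 50 = 190 ms
Lookups 2..4 (TLD NS cached -> skip root; new domain -> still ask TLD and auth): local + TLD + auth = 10 + 50 + 50 = 110 ms each
Remaining 3 lookups: 3 * 110 = 330 ms
Total = 190 + 330 = 520 ms

520


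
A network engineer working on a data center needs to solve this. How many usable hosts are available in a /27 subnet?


Given: subnet mask /27
Host bits = 32 - 27 = 5
Total addresses = 2^5 = 32
Usable hosts = 32 - 2 (network + broadcast) = 30

30


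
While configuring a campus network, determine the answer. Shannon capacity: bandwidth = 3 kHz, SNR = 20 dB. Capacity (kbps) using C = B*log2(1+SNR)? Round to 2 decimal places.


Given: B = 3 kHz, SNR = 20 dB
SNR linear = 10^(20/10) = 100
1 + SNR = 101
log2(101) = 6.6582114828
C = 3 * 1000 * 6.6582114828 = 19974.6344 bps
C = 19.974634 kbps -> 19.97 kbps (2 dp)

19.97


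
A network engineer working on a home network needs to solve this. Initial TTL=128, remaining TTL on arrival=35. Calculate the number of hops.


Given: initial TTL = 128, received TTL = 35
Hops = initial TTL - received TTL
Hops = 128 - 35 = 93

93


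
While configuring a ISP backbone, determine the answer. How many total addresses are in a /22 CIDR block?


Given: CIDR prefix /22
Host bits = 32 - 22 = 10
Total addresses = 2^10 = 1024

1024


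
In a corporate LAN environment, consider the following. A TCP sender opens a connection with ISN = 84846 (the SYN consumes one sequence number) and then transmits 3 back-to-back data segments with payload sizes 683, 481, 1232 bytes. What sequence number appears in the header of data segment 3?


The SYN occupies sequence number ISN = 84846, so the first data byte is ISN + 1 = 84847.
SEQ of data segment i = (ISN + 1) + sum of payload sizes of segments 1..i-1.
Segment 1: SEQ = 84847, payload = 683 bytes
Segment 2: SEQ = 85530, payload = 481 bytes
Segment 3: SEQ = 86011, payload = 1232 bytes
SEQ of segment 3 = 84847 + 683 + 481 = 86011

86011


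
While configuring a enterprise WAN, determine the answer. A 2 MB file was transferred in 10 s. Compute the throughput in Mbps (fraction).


Given: file = 2 MB, time = 10 s
File in Mb = 2 * 8 = 16 Mb
Throughput = 16 / 10 Mbps
Throughput = 8/5 Mbps

8/5


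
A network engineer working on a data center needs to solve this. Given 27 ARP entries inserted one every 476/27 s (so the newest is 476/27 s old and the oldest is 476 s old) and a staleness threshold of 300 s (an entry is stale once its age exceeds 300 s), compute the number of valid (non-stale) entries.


Ages are k * 476/27 s for k = 1..27 (spacing = 17.6296 s).
Entry k is valid iff k * 476/27 <= 300 iff k <= 27 * 300 / 476 = 17.0168
n_valid = floor(17.0168) = 17
(n_stale = 27 - 17 = 10)

17


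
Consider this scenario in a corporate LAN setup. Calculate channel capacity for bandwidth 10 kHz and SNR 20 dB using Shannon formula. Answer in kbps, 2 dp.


Given: B = 10 kHz, SNR = 20 dB
SNR linear = 10^(20/10) = 100
1 + SNR = 101
log2(101) = 6.6582114828
C = 10 * 1000 * 6.6582114828 = 66582.1148 bps
C = 66.582115 kbps -> 66.58 kbps (2 dp)

66.58


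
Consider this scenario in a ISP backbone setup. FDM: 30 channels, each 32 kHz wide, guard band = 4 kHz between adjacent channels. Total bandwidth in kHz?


Given: 30 channels, 32 kHz each, guard = 4 kHz
Channel bandwidth = 30 * 32 = 960 kHz
Guard bands = 29 gaps * 4 kHz = 116 kHz
Total = 960 + 116 = 1076 kHz

1076


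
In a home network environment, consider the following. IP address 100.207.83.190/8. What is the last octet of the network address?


Given: IP = 100.207.83.190, prefix = /8
Subnet mask = 255.0.0.0
Last octet of IP: 190
Last octet of mask: 0
Network last octet = 190 AND 0 = 0

0


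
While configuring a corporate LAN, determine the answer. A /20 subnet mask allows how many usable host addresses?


Given: subnet mask /20
Host bits = 32 - 20 = 12
Total addresses = 2^12 = 4096
Usable hosts = 4096 - 2 (network + broadcast) = 4094

4094


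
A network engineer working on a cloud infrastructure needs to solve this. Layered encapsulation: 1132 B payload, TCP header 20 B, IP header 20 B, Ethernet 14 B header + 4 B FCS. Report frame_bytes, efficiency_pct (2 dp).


TCP segment = 1132 + 20 = 1152 B
IP packet = 1152 + 20 = 1172 B
Ethernet frame = 1172 + 14 + 4 = 1190 B
Efficiency = app / frame = 1132 / 1190 = 0.951261 = 95.1261% -> 95.13% (2 dp)

1190, 95.13


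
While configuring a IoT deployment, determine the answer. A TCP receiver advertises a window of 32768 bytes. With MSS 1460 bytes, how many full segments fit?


Given: RWND = 32768 bytes, MSS = 1460 bytes
Full segments = floor(RWND / MSS)
Full segments = floor(32768 / 1460)
Full segments = floor(22.4438) = 22

22


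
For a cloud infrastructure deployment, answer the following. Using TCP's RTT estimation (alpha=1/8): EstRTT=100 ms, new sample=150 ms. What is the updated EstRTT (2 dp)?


Given: EstRTT = 100 ms, SampleRTT = 150 ms, alpha = 1/8
New EstRTT = (1 - alpha) * EstRTT + alpha * SampleRTT
(7/8) * 100 = 87.5
(1/8) * 150 = 18.75
New EstRTT = 87.5 + 18.75 = 106.25 ms -> 106.25 ms (2 dp)

106.25


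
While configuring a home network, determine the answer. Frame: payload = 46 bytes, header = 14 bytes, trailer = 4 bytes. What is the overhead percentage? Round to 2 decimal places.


Given: payload = 46 B, header = 14 B, trailer = 4 B
Overhead bytes = header + trailer = 14 + 4 = 18
Total frame = payload + overhead = 46 + 18 = 64
Overhead % = 18 / 64 * 100 = 28.1250% -> 28.13% (2 dp)

28.13


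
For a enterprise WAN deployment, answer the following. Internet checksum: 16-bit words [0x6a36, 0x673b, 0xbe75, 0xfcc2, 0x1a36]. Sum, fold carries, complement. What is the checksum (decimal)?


Given words: [0x6a36, 0x673b, 0xbe75, 0xfcc2, 0x1a36]
Step 1: Sum all words
Raw sum = 27190 + 26427 + 48757 + 64706 + 6710 = 173790
Step 2: Fold carry: (42718 + 2) = 42720
One's complement = ~42720 & 0xFFFF = 22815

22815


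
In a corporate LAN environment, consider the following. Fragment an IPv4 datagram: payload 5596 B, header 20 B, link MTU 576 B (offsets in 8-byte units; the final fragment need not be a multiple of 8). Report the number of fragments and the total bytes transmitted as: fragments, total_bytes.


Max data per non-final fragment = floor((MTU - header)/8)*8 = floor((576 - 20)/8)*8 = floor(556/8)*8 = 552 B
Final fragment needs no 8-byte alignment: it can carry up to MTU - header = 556 B
Non-final fragments needed = ceil((payload - 556) / 552) = ceil(5040/552) = ceil(9.1304) = 10
Number of fragments = 10 + 1 = 11
Fragment sizes (data): 10 * 552 B + 76 B (last, 76 <= 556 OK)
Total bytes sent = payload + n_frags * header = 5596 + 11*20 = 5596 + 220 = 5816 B

11, 5816


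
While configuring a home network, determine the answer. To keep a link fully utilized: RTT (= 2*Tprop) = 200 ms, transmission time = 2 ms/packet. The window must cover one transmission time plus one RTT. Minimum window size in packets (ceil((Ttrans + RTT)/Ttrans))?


Given: Ttrans = 2 ms, RTT = 200 ms (= 2 * Tprop, Tprop = 100 ms)
Time until first ACK returns = Ttrans + RTT = 2 + 200 = 202 ms
Need W * Ttrans >= Ttrans + RTT  ->  W >= (Ttrans + RTT) / Ttrans
(Ttrans + RTT) / Ttrans = 202 / 2 = 101
W_min = ceil(101) = 101

101


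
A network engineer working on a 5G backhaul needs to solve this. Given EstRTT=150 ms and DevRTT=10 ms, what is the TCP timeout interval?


Given: EstRTT = 150 ms, DevRTT = 10 ms
Timeout = EstRTT + 4 * DevRTT
4 * DevRTT = 4 * 10 = 40
Timeout = 150 + 40 = 190 ms

190


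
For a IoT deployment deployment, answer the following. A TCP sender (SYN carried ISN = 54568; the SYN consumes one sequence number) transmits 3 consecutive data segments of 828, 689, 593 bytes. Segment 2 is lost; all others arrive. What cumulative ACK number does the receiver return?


SYN uses sequence number 54568; first data byte = ISN + 1 = 54569.
Segment 1: SEQ = 54569, len = 828 B, covers [54569, 55396]
Segment 2: SEQ = 55397, len = 689 B, covers [55397, 56085] [LOST]
Segment 3: SEQ = 56086, len = 593 B, covers [56086, 56678]
In-order data received: bytes [54569, 55396] (segments 1..1).
Segment 2 missing -> gap begins at byte 55397; later segments buffered out of order.
Cumulative ACK = next expected in-order byte = 54569 + 828 = 55397

55397


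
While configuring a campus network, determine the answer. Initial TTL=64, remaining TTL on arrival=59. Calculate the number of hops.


Given: initial TTL = 64, received TTL = 59
Hops = initial TTL - received TTL
Hops = 64 - 59 = 5

5


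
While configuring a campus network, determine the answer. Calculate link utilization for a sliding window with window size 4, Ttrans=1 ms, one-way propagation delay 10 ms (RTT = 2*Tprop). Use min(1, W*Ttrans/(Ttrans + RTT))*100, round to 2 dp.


Given: W = 4, Ttrans = 1 ms, RTT = 20 ms (= 2 * Tprop, Tprop = 10 ms)
Cycle time = Ttrans + RTT = 1 + 20 = 21 ms (first packet sent until its ACK returns)
W * Ttrans = 4 * 1 = 4 ms of sending per cycle
W * Ttrans / (Ttrans + RTT) = 4 / 21 = 0.190476
U = min(1, 0.190476) = 0.190476
U% = 19.05%

19.05


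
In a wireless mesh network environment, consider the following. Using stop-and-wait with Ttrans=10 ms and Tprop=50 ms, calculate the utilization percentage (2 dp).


Given: Ttrans = 10 ms, Tprop = 50 ms
RTT = 2 * Tprop = 2 * 50 = 100 ms
U = Ttrans / (Ttrans + RTT)
U = 10 / (10 + 100)
U = 10 / 110 = 0.090909
U% = 9.09%

9.09


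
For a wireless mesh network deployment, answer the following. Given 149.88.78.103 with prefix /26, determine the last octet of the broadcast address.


Given: IP = 149.88.78.103, prefix = /26
Host bits = 32 - 26 = 6
Network last octet = 103 AND mask = 64
Host part size = 2^6 - 1 = 63
Broadcast last octet = 64 OR 63 = 127

127


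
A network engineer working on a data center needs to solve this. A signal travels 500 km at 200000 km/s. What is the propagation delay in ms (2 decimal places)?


Given: distance = 500 km, speed = 200000 km/s
Delay = distance / speed = 500 / 200000 seconds
Delay in ms = 500 * 1000 / 200000
Delay = 2.5000 ms
Rounded to 2 dp = 2.50 ms

2.50


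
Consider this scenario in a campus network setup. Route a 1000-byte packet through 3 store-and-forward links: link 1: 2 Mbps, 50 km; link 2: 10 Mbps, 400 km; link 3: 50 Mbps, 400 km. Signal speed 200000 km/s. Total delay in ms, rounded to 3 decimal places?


Packet = 1000 bytes = 8000 bits. Store-and-forward: sum (t_trans + t_prop) per link.
Link 1: t_trans = 8000/(2*10^6) s = 4.0000 ms; t_prop = 50/200000 s = 0.2500 ms; subtotal = 4.2500 ms
Link 2: t_trans = 8000/(10*10^6) s = 0.8000 ms; t_prop = 400/200000 s = 2.0000 ms; subtotal = 2.8000 ms
Link 3: t_trans = 8000/(50*10^6) s = 0.1600 ms; t_prop = 400/200000 s = 2.0000 ms; subtotal = 2.1600 ms
End-to-end = 4.2500 + 2.8000 + 2.1600 = 9.2100 ms -> 9.210 ms (3 dp)

9.210


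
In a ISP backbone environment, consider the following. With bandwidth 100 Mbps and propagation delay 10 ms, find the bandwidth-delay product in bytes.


Given: bandwidth = 100 Mbps, delay = 10 ms
BDP in bits = 100 * 10^6 * 10 / 1000
BDP in bits = 1000000
BDP in bytes = 1000000 / 8 = 125000

125000


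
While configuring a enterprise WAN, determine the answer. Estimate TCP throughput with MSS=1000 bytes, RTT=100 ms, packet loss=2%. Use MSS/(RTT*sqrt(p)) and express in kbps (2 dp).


Given: MSS = 1000 bytes, RTT = 100 ms, loss = 2%
RTT in seconds = 100 / 1000 = 0.1
Loss rate = 2% = 0.02
sqrt(loss) = sqrt(0.02) = 0.141421356237
Throughput (bytes/s) = 1000 / (0.1 * 0.141421356237) = 70710.6781
Throughput (kbps) = 70710.6781 * 8 / 1000 = 565.685425 -> 565.69 kbps (2 dp)

565.69


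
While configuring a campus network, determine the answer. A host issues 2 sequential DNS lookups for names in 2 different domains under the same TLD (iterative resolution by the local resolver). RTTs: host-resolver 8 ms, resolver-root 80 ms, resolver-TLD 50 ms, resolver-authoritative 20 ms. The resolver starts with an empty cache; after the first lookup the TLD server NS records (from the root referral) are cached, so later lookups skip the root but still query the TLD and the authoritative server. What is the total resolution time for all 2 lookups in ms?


Lookup 1 (cold cache): local + root + TLD + auth = 8 + 80 + 50 + 20 = 158 ms
Lookups 2..2 (TLD NS cached -> skip root; new domain -> still ask TLD and auth): local + TLD + auth = 8 + 50 + 20 = 78 ms each
Remaining 1 lookups: 1 * 78 = 78 ms
Total = 158 + 78 = 236 ms

236


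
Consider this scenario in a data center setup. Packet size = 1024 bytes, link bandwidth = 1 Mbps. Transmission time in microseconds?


Given: packet = 1024 bytes, bandwidth = 1 Mbps
Packet in bits = 1024 * 8 = 8192 bits
Bandwidth = 1 * 10^6 = 1000000 bps
Time = 8192 / 1000000 seconds
Time in us = 8192 * 10^6 / 1000000 = 8192

8192


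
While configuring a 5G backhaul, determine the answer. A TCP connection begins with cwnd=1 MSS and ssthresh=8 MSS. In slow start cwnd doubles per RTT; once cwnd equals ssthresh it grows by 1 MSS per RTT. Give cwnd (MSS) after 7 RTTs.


RTT 0: cwnd = 1 MSS (initial)
RTT 1: cwnd = 2 MSS (slow start, doubled)
RTT 2: cwnd = 4 MSS (slow start, doubled)
RTT 3: cwnd = 8 MSS (slow start, doubled)
RTT 4: cwnd = 9 MSS (congestion avoidance, +1)
RTT 5: cwnd = 10 MSS (congestion avoidance, +1)
RTT 6: cwnd = 11 MSS (congestion avoidance, +1)
RTT 7: cwnd = 12 MSS (congestion avoidance, +1)

12


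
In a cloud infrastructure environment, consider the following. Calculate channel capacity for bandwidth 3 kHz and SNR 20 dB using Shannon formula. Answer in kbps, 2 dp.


Given: B = 3 kHz, SNR = 20 dB
SNR linear = 10^(20/10) = 100
1 + SNR = 101
log2(101) = 6.6582114828
C = 3 * 1000 * 6.6582114828 = 19974.6344 bps
C = 19.974634 kbps -> 19.97 kbps (2 dp)

19.97


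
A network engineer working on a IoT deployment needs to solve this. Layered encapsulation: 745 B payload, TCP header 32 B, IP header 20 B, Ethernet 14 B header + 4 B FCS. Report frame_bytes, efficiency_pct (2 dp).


TCP segment = 745 + 32 = 777 B
IP packet = 777 + 20 = 797 B
Ethernet frame = 797 + 14 + 4 = 815 B
Efficiency = app / frame = 745 / 815 = 0.914110 = 91.4110% -> 91.41% (2 dp)

815, 91.41


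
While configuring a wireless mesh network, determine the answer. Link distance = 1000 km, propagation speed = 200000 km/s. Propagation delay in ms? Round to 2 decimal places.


Given: distance = 1000 km, speed = 200000 km/s
Delay = distance / speed = 1000 / 200000 seconds
Delay in ms = 1000 * 1000 / 200000
Delay = 5.0000 ms
Rounded to 2 dp = 5.00 ms

5.00


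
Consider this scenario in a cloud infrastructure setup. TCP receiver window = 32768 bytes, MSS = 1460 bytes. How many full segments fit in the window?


Given: RWND = 32768 bytes, MSS = 1460 bytes
Full segments = floor(RWND / MSS)
Full segments = floor(32768 / 1460)
Full segments = floor(22.4438) = 22

22


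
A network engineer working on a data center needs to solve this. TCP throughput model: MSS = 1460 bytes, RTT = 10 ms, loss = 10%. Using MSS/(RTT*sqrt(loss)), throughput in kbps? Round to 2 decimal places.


Given: MSS = 1460 bytes, RTT = 10 ms, loss = 10%
RTT in seconds = 10 / 1000 = 0.01
Loss rate = 10% = 0.1
sqrt(loss) = sqrt(0.1) = 0.316227766017
Throughput (bytes/s) = 1460 / (0.01 * 0.316227766017) = 461692.5384
Throughput (kbps) = 461692.5384 * 8 / 1000 = 3693.540307 -> 3693.54 kbps (2 dp)

3693.54


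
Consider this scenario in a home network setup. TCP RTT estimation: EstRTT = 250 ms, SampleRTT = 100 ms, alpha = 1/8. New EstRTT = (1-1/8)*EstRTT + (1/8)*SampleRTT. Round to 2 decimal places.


Given: EstRTT = 250 ms, SampleRTT = 100 ms, alpha = 1/8
New EstRTT = (1 - alpha) * EstRTT + alpha * SampleRTT
(7/8) * 250 = 218.75
(1/8) * 100 = 12.5
New EstRTT = 218.75 + 12.5 = 231.25 ms -> 231.25 ms (2 dp)

231.25


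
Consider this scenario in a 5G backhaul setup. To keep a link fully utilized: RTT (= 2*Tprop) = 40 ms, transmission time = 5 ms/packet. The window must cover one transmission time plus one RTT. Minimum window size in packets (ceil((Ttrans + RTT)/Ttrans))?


Given: Ttrans = 5 ms, RTT = 40 ms (= 2 * Tprop, Tprop = 20 ms)
Time until first ACK returns = Ttrans + RTT = 5 + 40 = 45 ms
Need W * Ttrans >= Ttrans + RTT  ->  W >= (Ttrans + RTT) / Ttrans
(Ttrans + RTT) / Ttrans = 45 / 5 = 9
W_min = ceil(9) = 9

9


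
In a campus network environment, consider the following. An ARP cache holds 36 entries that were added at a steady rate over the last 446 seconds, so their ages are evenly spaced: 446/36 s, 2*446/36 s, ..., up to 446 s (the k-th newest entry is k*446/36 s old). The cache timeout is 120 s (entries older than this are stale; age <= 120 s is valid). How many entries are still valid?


Ages are k * 446/36 s for k = 1..36 (spacing = 12.3889 s).
Entry k is valid iff k * 446/36 <= 120 iff k <= 36 * 120 / 446 = 9.6861
n_valid = floor(9.6861) = 9
(n_stale = 36 - 9 = 27)

9


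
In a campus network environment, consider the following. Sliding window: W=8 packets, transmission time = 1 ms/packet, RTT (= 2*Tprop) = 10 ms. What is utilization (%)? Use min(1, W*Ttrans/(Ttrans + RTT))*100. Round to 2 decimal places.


Given: W = 8, Ttrans = 1 ms, RTT = 10 ms (= 2 * Tprop, Tprop = 5 ms)
Cycle time = Ttrans + RTT = 1 + 10 = 11 ms (first packet sent until its ACK returns)
W * Ttrans = 8 * 1 = 8 ms of sending per cycle
W * Ttrans / (Ttrans + RTT) = 8 / 11 = 0.727273
U = min(1, 0.727273) = 0.727273
U% = 72.73%

72.73


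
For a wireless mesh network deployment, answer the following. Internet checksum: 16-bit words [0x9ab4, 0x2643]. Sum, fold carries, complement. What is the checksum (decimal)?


Given words: [0x9ab4, 0x2643]
Step 1: Sum all words
Raw sum = 39604 + 9795 = 49399
One's complement = ~49399 & 0xFFFF = 16136

16136


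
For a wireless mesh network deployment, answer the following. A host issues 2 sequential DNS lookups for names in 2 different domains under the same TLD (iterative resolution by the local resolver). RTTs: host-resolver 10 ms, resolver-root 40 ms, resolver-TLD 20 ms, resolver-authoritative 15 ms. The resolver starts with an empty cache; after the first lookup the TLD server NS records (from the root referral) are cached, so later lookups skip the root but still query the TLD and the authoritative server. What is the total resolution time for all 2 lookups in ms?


Lookup 1 (cold cache): local + root + TLD + auth = 10 + 40 + 20 + 15 = 85 ms
Lookups 2..2 (TLD NS cached -> skip root; new domain -> still ask TLD and auth): local + TLD + auth = 10 + 20 + 15 = 45 ms each
Remaining 1 lookups: 1 * 45 = 45 ms
Total = 85 + 45 = 130 ms

130


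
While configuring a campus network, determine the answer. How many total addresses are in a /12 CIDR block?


Given: CIDR prefix /12
Host bits = 32 - 12 = 20
Total addresses = 2^20 = 1048576

1048576


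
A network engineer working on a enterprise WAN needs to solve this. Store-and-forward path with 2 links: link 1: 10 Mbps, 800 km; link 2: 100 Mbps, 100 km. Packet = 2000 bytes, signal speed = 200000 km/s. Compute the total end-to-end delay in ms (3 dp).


Packet = 2000 bytes = 16000 bits. Store-and-forward: sum (t_trans + t_prop) per link.
Link 1: t_trans = 16000/(10*10^6) s = 1.6000 ms; t_prop = 800/200000 s = 4.0000 ms; subtotal = 5.6000 ms
Link 2: t_trans = 16000/(100*10^6) s = 0.1600 ms; t_prop = 100/200000 s = 0.5000 ms; subtotal = 0.6600 ms
End-to-end = 5.6000 + 0.6600 = 6.2600 ms -> 6.260 ms (3 dp)

6.260


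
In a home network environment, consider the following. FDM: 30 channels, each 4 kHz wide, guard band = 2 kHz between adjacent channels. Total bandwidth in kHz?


Given: 30 channels, 4 kHz each, guard = 2 kHz
Channel bandwidth = 30 * 4 = 120 kHz
Guard bands = 29 gaps * 2 kHz = 58 kHz
Total = 120 + 58 = 178 kHz

178


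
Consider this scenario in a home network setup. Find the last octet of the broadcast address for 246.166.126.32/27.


Given: IP = 246.166.126.32, prefix = /27
Host bits = 32 - 27 = 5
Network last octet = 32 AND mask = 32
Host part size = 2^5 - 1 = 31
Broadcast last octet = 32 OR 31 = 63

63


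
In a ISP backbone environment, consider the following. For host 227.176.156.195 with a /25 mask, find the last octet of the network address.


Given: IP = 227.176.156.195, prefix = /25
Subnet mask = 255.255.255.128
Last octet of IP: 195
Last octet of mask: 128
Network last octet = 195 AND 128 = 128

128


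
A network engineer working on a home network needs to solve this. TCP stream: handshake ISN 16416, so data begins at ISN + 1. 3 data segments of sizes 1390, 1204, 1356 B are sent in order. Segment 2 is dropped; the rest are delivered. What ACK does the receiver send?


SYN uses sequence number 16416; first data byte = ISN + 1 = 16417.
Segment 1: SEQ = 16417, len = 1390 B, covers [16417, 17806]
Segment 2: SEQ = 17807, len = 1204 B, covers [17807, 19010] [LOST]
Segment 3: SEQ = 19011, len = 1356 B, covers [19011, 20366]
In-order data received: bytes [16417, 17806] (segments 1..1).
Segment 2 missing -> gap begins at byte 17807; later segments buffered out of order.
Cumulative ACK = next expected in-order byte = 16417 + 1390 = 17807

17807


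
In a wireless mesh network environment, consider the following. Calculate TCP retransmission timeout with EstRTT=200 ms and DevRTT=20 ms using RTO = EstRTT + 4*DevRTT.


Given: EstRTT = 200 ms, DevRTT = 20 ms
Timeout = EstRTT + 4 * DevRTT
4 * DevRTT = 4 * 20 = 80
Timeout = 200 + 80 = 280 ms

280


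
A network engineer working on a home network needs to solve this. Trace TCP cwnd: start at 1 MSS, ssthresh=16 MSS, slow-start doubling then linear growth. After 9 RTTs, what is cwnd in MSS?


RTT 0: cwnd = 1 MSS (initial)
RTT 1: cwnd = 2 MSS (slow start, doubled)
RTT 2: cwnd = 4 MSS (slow start, doubled)
RTT 3: cwnd = 8 MSS (slow start, doubled)
RTT 4: cwnd = 16 MSS (slow start, doubled)
RTT 5: cwnd = 17 MSS (congestion avoidance, +1)
RTT 6: cwnd = 18 MSS (congestion avoidance, +1)
RTT 7: cwnd = 19 MSS (congestion avoidance, +1)
RTT 8: cwnd = 20 MSS (congestion avoidance, +1)
RTT 9: cwnd = 21 MSS (congestion avoidance, +1)

21


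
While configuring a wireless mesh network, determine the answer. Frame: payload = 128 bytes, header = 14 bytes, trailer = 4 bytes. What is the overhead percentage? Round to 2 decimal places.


Given: payload = 128 B, header = 14 B, trailer = 4 B
Overhead bytes = header + trailer = 14 + 4 = 18
Total frame = payload + overhead = 128 + 18 = 146
Overhead % = 18 / 146 * 100 = 12.3288% -> 12.33% (2 dp)

12.33


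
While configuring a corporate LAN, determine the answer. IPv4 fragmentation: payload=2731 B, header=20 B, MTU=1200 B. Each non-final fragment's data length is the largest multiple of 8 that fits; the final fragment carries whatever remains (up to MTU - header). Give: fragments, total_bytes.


Max data per non-final fragment = floor((MTU - header)/8)*8 = floor((1200 - 20)/8)*8 = floor(1180/8)*8 = 1176 B
Final fragment needs no 8-byte alignment: it can carry up to MTU - header = 1180 B
Non-final fragments needed = ceil((payload - 1180) / 1176) = ceil(1551/1176) = ceil(1.3189) = 2
Number of fragments = 2 + 1 = 3
Fragment sizes (data): 2 * 1176 B + 379 B (last, 379 <= 1180 OK)
Total bytes sent = payload + n_frags * header = 2731 + 3*20 = 2731 + 60 = 2791 B

3, 2791


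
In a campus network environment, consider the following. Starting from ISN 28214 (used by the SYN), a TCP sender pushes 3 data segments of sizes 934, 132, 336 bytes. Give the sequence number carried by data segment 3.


The SYN occupies sequence number ISN = 28214, so the first data byte is ISN + 1 = 28215.
SEQ of data segment i = (ISN + 1) + sum of payload sizes of segments 1..i-1.
Segment 1: SEQ = 28215, payload = 934 bytes
Segment 2: SEQ = 29149, payload = 132 bytes
Segment 3: SEQ = 29281, payload = 336 bytes
SEQ of segment 3 = 28215 + 934 + 132 = 29281

29281


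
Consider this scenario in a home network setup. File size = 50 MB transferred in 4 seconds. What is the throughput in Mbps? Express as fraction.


Given: file = 50 MB, time = 4 s
File in Mb = 50 * 8 = 400 Mb
Throughput = 400 / 4 Mbps
Throughput = 100 Mbps

100


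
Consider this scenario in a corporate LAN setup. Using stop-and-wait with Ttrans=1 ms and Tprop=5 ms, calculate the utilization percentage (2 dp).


Given: Ttrans = 1 ms, Tprop = 5 ms
RTT = 2 * Tprop = 2 * 5 = 10 ms
U = Ttrans / (Ttrans + RTT)
U = 1 / (1 + 10)
U = 1 / 11 = 0.090909
U% = 9.09%

9.09


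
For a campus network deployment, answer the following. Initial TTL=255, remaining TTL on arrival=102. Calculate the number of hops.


Given: initial TTL = 255, received TTL = 102
Hops = initial TTL - received TTL
Hops = 255 - 102 = 153

153


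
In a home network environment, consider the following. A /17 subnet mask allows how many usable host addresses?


Given: subnet mask /17
Host bits = 32 - 17 = 15
Total addresses = 2^15 = 32768
Usable hosts = 32768 - 2 (network + broadcast) = 32766

32766


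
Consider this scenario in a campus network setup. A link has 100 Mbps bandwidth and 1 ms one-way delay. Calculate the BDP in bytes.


Given: bandwidth = 100 Mbps, delay = 1 ms
BDP in bits = 100 * 10^6 * 1 / 1000
BDP in bits = 100000
BDP in bytes = 100000 / 8 = 12500

12500


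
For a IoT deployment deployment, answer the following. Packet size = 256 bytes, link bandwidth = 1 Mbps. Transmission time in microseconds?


Given: packet = 256 bytes, bandwidth = 1 Mbps
Packet in bits = 256 * 8 = 2048 bits
Bandwidth = 1 * 10^6 = 1000000 bps
Time = 2048 / 1000000 seconds
Time in us = 2048 * 10^6 / 1000000 = 2048

2048


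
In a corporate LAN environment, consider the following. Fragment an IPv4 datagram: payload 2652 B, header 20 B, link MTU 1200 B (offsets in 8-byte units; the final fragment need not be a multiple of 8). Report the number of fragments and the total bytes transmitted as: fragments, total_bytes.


Max data per non-final fragment = floor((MTU - header)/8)*8 = floor((1200 - 20)/8)*8 = floor(1180/8)*8 = 1176 B
Final fragment needs no 8-byte alignment: it can carry up to MTU - header = 1180 B
Non-final fragments needed = ceil((payload - 1180) / 1176) = ceil(1472/1176) = ceil(1.2517) = 2
Number of fragments = 2 + 1 = 3
Fragment sizes (data): 2 * 1176 B + 300 B (last, 300 <= 1180 OK)
Total bytes sent = payload + n_frags * header = 2652 + 3*20 = 2652 + 60 = 2712 B

3, 2712


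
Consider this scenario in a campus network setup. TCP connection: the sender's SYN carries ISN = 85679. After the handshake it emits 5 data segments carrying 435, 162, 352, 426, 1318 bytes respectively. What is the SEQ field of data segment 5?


The SYN occupies sequence number ISN = 85679, so the first data byte is ISN + 1 = 85680.
SEQ of data segment i = (ISN + 1) + sum of payload sizes of segments 1..i-1.
Segment 1: SEQ = 85680, payload = 435 bytes
Segment 2: SEQ = 86115, payload = 162 bytes
Segment 3: SEQ = 86277, payload = 352 bytes
Segment 4: SEQ = 86629, payload = 426 bytes
Segment 5: SEQ = 87055, payload = 1318 bytes
SEQ of segment 5 = 85680 + 435 + 162 + 352 + 426 = 87055

87055


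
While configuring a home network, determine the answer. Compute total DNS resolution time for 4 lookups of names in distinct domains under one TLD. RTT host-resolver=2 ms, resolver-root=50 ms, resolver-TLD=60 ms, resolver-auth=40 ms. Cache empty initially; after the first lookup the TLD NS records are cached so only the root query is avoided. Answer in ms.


Lookup 1 (cold cache): local + root + TLD + auth = 2 + 50 + 60 + 40 = 152 ms
Lookups 2..4 (TLD NS cached -> skip root; new domain -> still ask TLD and auth): local + TLD + auth = 2 + 60 + 40 = 102 ms each
Remaining 3 lookups: 3 * 102 = 306 ms
Total = 152 + 306 = 458 ms

458


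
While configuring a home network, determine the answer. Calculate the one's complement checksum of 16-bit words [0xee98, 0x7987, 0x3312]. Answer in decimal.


Given words: [0xee98, 0x7987, 0x3312]
Step 1: Sum all words
Raw sum = 61080 + 31111 + 13074 = 105265
Step 2: Fold carry: (39729 + 1) = 39730
One's complement = ~39730 & 0xFFFF = 25805

25805


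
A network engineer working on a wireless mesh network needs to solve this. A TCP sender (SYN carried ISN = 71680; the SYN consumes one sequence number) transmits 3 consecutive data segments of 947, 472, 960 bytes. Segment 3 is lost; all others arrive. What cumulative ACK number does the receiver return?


SYN uses sequence number 71680; first data byte = ISN + 1 = 71681.
Segment 1: SEQ = 71681, len = 947 B, covers [71681, 72627]
Segment 2: SEQ = 72628, len = 472 B, covers [72628, 73099]
Segment 3: SEQ = 73100, len = 960 B, covers [73100, 74059] [LOST]
In-order data received: bytes [71681, 73099] (segments 1..2).
Segment 3 missing -> gap begins at byte 73100.
Cumulative ACK = next expected in-order byte = 71681 + 947 + 472 = 73100

73100


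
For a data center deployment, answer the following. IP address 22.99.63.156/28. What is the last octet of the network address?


Given: IP = 22.99.63.156, prefix = /28
Subnet mask = 255.255.255.240
Last octet of IP: 156
Last octet of mask: 240
Network last octet = 156 AND 240 = 144

144


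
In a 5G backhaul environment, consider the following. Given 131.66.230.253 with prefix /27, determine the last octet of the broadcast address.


Given: IP = 131.66.230.253, prefix = /27
Host bits = 32 - 27 = 5
Network last octet = 253 AND mask = 224
Host part size = 2^5 - 1 = 31
Broadcast last octet = 224 OR 31 = 255

255
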